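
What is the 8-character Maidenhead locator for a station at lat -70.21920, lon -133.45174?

Add 180° to longitude and 90° to latitude: 46.54826, 19.78080.
Field: 46.54826/20 → 2 → C, 19.78080/10 → 1 → B; chars CB.
Square: 6.54826/2 → 3, 9.78080/1 → 9; chars 39.
Subsquare: 0.54826/0.0833333 → 6 → g, 0.78080/0.0416667 → 18 → s; chars gs.
Extended square: 0.04826/0.00833333 → 5, 0.03080/0.00416667 → 7; chars 57.

CB39gs57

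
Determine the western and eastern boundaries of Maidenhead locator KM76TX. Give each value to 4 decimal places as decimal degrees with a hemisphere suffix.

35.5833° E, 35.6667° E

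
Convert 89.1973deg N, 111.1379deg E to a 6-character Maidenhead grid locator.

Offset from 180°W / 90°S: lon 291.1379°, lat 179.1973°.
Field: 291.1379/20 → 14 → O, 179.1973/10 → 17 → R; chars OR.
Square: 11.1379/2 → 5, 9.1973/1 → 9; chars 59.
Subsquare: 1.1379/0.0833333 → 13 → n, 0.1973/0.0416667 → 4 → e; chars ne.

OR59ne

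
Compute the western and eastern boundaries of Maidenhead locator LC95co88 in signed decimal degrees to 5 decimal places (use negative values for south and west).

58.23333, 58.24167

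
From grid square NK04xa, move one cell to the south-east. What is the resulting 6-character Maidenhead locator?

Longitude subsquare x = 23; +1 → 24, wraps to 0 = a, carry into square.
Longitude square 0; +1 → 1.
Latitude subsquare a = 0; −1 → -1, wraps to 23 = x, carry into square.
Latitude square 4; −1 → 3.

NK13ax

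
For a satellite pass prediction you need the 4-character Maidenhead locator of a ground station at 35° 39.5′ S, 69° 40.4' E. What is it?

Shift to the Maidenhead origin (180°W, 90°S): lon 249.67, lat 54.34.
Field: 249.67/20 → 12 → M, 54.34/10 → 5 → F; chars MF.
Square: 9.67/2 → 4, 4.34/1 → 4; chars 44.

MF44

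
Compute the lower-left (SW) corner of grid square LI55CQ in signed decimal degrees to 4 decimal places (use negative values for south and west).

Field L=11, I=8: +11·20° lon, +8·10° lat → SW at lon 40°, lat -10°.
Square 5, 5: +5·2° lon, +5·1° lat → SW at lon 50°, lat -5°.
Subsquare c=2, q=16: +2·0.0833333° lon, +16·0.0416667° lat → SW at lon 50.1667°, lat -4.33333°.
latitude -4.3333, longitude 50.1667.

-4.3333, 50.1667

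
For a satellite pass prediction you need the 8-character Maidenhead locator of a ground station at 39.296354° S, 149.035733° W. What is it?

Add 180° to longitude and 90° to latitude: 30.96427, 50.70365.
Field: 30.96427/20 → 1 → B, 50.70365/10 → 5 → F; chars BF.
Square: 10.96427/2 → 5, 0.70365/1 → 0; chars 50.
Subsquare: 0.96427/0.0833333 → 11 → l, 0.70365/0.0416667 → 16 → q; chars lq.
Extended square: 0.04760/0.00833333 → 5, 0.03698/0.00416667 → 8; chars 58.

BF50lq58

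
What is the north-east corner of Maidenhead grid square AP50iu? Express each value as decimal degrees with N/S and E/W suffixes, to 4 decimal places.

60.8750° N, 169.2500° W

Field A=0, P=15: +0·20° lon, +15·10° lat → SW at lon -180°, lat 60°.
Square 5, 0: +5·2° lon, +0·1° lat → SW at lon -170°, lat 60°.
Subsquare i=8, u=20: +8·0.0833333° lon, +20·0.0416667° lat → SW at lon -169.333°, lat 60.8333°.
Cell spans 0.0833333° lon × 0.0416667° lat. NE corner is SW corner plus one full cell.
latitude 60.8750° N, longitude 169.2500° W.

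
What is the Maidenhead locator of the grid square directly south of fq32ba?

Latitude subsquare a = 0; −1 → -1, wraps to 23 = x, carry into square.
Latitude square 2; −1 → 1.
The longitude characters are unchanged.

FQ31bx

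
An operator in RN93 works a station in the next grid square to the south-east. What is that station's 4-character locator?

Longitude square 9; +1 → 10, wraps to 0, carry into field.
Longitude field R = 17; +1 → 18, wraps to 0 = A, wrapping around the antimeridian.
Latitude square 3; −1 → 2.

AN02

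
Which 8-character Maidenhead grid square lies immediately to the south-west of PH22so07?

PH22ro96

Longitude extended square 0; −1 → -1, wraps to 9, carry into subsquare.
Longitude subsquare s = 18; −1 → 17 = r.
Latitude extended square 7; −1 → 6.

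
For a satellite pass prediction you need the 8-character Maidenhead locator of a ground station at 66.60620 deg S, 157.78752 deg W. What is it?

BC13cj54

Shift to the Maidenhead origin (180°W, 90°S): lon 22.21248, lat 23.39380.
Field: 22.21248/20 → 1 → B, 23.39380/10 → 2 → C; chars BC.
Square: 2.21248/2 → 1, 3.39380/1 → 3; chars 13.
Subsquare: 0.21248/0.0833333 → 2 → c, 0.39380/0.0416667 → 9 → j; chars cj.
Extended square: 0.04581/0.00833333 → 5, 0.01880/0.00416667 → 4; chars 54.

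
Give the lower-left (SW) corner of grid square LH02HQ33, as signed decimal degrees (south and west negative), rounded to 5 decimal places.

-17.32083, 40.60833

Field L=11, H=7: +11·20° lon, +7·10° lat → SW at lon 40°, lat -20°.
Square 0, 2: +0·2° lon, +2·1° lat → SW at lon 40°, lat -18°.
Subsquare h=7, q=16: +7·0.0833333° lon, +16·0.0416667° lat → SW at lon 40.5833°, lat -17.3333°.
Extended square 3, 3: +3·0.00833333° lon, +3·0.00416667° lat → SW at lon 40.6083°, lat -17.3208°.
latitude -17.32083, longitude 40.60833.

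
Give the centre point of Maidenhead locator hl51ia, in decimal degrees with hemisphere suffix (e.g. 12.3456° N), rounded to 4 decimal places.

21.0208° N, 29.2917° W

Field H=7, L=11: +7·20° lon, +11·10° lat → SW at lon -40°, lat 20°.
Square 5, 1: +5·2° lon, +1·1° lat → SW at lon -30°, lat 21°.
Subsquare i=8, a=0: +8·0.0833333° lon, +0·0.0416667° lat → SW at lon -29.3333°, lat 21°.
Cell spans 0.0833333° lon × 0.0416667° lat. Centre is SW corner plus half of each.
latitude 21.0208° N, longitude 29.2917° W.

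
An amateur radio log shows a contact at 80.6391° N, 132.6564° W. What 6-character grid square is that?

Shift to the Maidenhead origin (180°W, 90°S): lon 47.3436, lat 170.6391.
Field: lon ⌊47.3436/20⌋ = 2 → C; lat ⌊170.6391/10⌋ = 17 → R.
Square: lon ⌊7.3436/2⌋ = 3; lat ⌊0.6391/1⌋ = 0.
Subsquare: lon ⌊1.3436/0.0833333⌋ = 16 → q; lat ⌊0.6391/0.0416667⌋ = 15 → p.

CR30qp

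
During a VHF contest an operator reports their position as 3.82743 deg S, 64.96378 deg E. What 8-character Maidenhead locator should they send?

MI26le51

Shift to the Maidenhead origin (180°W, 90°S): lon 244.96378, lat 86.17257.
Field (20°×10°, letters A–R): lon ⌊244.96378/20⌋ = 12 → M; lat ⌊86.17257/10⌋ = 8 → I.
Square (2°×1°, digits 0–9): lon ⌊4.96378/2⌋ = 2; lat ⌊6.17257/1⌋ = 6.
Subsquare (5′×2.5′, letters a–x): lon ⌊0.96378/0.0833333⌋ = 11 → l; lat ⌊0.17257/0.0416667⌋ = 4 → e.
Extended square (30″×15″, digits 0–9): lon ⌊0.04711/0.00833333⌋ = 5; lat ⌊0.00590/0.00416667⌋ = 1.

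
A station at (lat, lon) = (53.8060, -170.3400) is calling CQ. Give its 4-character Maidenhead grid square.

Offset from 180°W / 90°S: lon 9.66°, lat 143.81°.
Field (20°×10°, letters A–R): lon ⌊9.66/20⌋ = 0 → A; lat ⌊143.81/10⌋ = 14 → O.
Square (2°×1°, digits 0–9): lon ⌊9.66/2⌋ = 4; lat ⌊3.81/1⌋ = 3.

AO43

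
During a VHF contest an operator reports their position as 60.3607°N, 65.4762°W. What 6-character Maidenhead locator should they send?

FP70gi

Add 180° to longitude and 90° to latitude: 114.5238, 150.3607.
Field (20°×10°, letters A–R): 114.5238/20 → 5 → F, 150.3607/10 → 15 → P; chars FP.
Square (2°×1°, digits 0–9): 14.5238/2 → 7, 0.3607/1 → 0; chars 70.
Subsquare (5′×2.5′, letters a–x): 0.5238/0.0833333 → 6 → g, 0.3607/0.0416667 → 8 → i; chars gi.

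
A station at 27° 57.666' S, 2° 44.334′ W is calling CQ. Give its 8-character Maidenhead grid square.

Shift to the Maidenhead origin (180°W, 90°S): lon 177.26110, lat 62.03890.
Field (20°×10°, letters A–R): lon ⌊177.26110/20⌋ = 8 → I; lat ⌊62.03890/10⌋ = 6 → G.
Square (2°×1°, digits 0–9): lon ⌊17.26110/2⌋ = 8; lat ⌊2.03890/1⌋ = 2.
Subsquare (5′×2.5′, letters a–x): lon ⌊1.26110/0.0833333⌋ = 15 → p; lat ⌊0.03890/0.0416667⌋ = 0 → a.
Extended square (30″×15″, digits 0–9): lon ⌊0.01110/0.00833333⌋ = 1; lat ⌊0.03890/0.00416667⌋ = 9.

IG82pa19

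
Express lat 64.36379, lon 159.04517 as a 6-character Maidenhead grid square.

QP94mi

Offset from 180°W / 90°S: lon 339.0452°, lat 154.3638°.
Field: 339.0452/20 → 16 → Q, 154.3638/10 → 15 → P; chars QP.
Square: 19.0452/2 → 9, 4.3638/1 → 4; chars 94.
Subsquare: 1.0452/0.0833333 → 12 → m, 0.3638/0.0416667 → 8 → i; chars mi.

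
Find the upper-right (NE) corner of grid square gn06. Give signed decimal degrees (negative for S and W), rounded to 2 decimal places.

Field G=6, N=13: +6·20° lon, +13·10° lat → SW at lon -60°, lat 40°.
Square 0, 6: +0·2° lon, +6·1° lat → SW at lon -60°, lat 46°.
Cell spans 2° lon × 1° lat. NE corner is SW corner plus one full cell.
latitude 47.00, longitude -58.00.

47.00, -58.00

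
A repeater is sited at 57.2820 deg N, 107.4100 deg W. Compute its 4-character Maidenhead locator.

Offset from 180°W / 90°S: lon 72.59°, lat 147.28°.
Field: lon ⌊72.59/20⌋ = 3 → D; lat ⌊147.28/10⌋ = 14 → O.
Square: lon ⌊12.59/2⌋ = 6; lat ⌊7.28/1⌋ = 7.

DO67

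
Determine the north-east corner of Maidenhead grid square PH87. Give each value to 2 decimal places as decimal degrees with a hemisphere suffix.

Field P=15, H=7: +15·20° lon, +7·10° lat → SW at lon 120°, lat -20°.
Square 8, 7: +8·2° lon, +7·1° lat → SW at lon 136°, lat -13°.
Cell spans 2° lon × 1° lat. NE corner is SW corner plus one full cell.
latitude 12.00° S, longitude 138.00° E.

12.00° S, 138.00° E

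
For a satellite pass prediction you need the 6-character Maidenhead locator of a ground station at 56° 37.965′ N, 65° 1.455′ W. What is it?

FO76lp

Offset from 180°W / 90°S: lon 114.9758°, lat 146.6327°.
Field: lon ⌊114.9758/20⌋ = 5 → F; lat ⌊146.6327/10⌋ = 14 → O.
Square: lon ⌊14.9758/2⌋ = 7; lat ⌊6.6327/1⌋ = 6.
Subsquare: lon ⌊0.9758/0.0833333⌋ = 11 → l; lat ⌊0.6327/0.0416667⌋ = 15 → p.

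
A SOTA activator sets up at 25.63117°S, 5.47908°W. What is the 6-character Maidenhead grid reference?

IG74gi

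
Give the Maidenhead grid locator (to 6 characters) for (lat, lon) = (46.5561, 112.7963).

Add 180° to longitude and 90° to latitude: 292.7963, 136.5561.
Field: 292.7963/20 → 14 → O, 136.5561/10 → 13 → N; chars ON.
Square: 12.7963/2 → 6, 6.5561/1 → 6; chars 66.
Subsquare: 0.7963/0.0833333 → 9 → j, 0.5561/0.0416667 → 13 → n; chars jn.

ON66jn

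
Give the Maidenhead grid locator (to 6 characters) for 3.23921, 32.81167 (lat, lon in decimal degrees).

KJ63jf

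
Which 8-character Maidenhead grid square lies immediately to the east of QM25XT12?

QM25xt22

Longitude extended square 1; +1 → 2.
The latitude characters are unchanged.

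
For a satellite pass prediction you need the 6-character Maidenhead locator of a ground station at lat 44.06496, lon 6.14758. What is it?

Shift to the Maidenhead origin (180°W, 90°S): lon 186.1476, lat 134.0650.
Field: lon ⌊186.1476/20⌋ = 9 → J; lat ⌊134.0650/10⌋ = 13 → N.
Square: lon ⌊6.1476/2⌋ = 3; lat ⌊4.0650/1⌋ = 4.
Subsquare: lon ⌊0.1476/0.0833333⌋ = 1 → b; lat ⌊0.0650/0.0416667⌋ = 1 → b.

JN34bb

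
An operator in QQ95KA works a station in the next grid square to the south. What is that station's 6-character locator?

Latitude subsquare a = 0; −1 → -1, wraps to 23 = x, carry into square.
Latitude square 5; −1 → 4.
The longitude characters are unchanged.

QQ94kx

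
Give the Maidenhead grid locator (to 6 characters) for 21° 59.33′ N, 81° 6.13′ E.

NL01nx

Add 180° to longitude and 90° to latitude: 261.1022, 111.9888.
Field: lon ⌊261.1022/20⌋ = 13 → N; lat ⌊111.9888/10⌋ = 11 → L.
Square: lon ⌊1.1022/2⌋ = 0; lat ⌊1.9888/1⌋ = 1.
Subsquare: lon ⌊1.1022/0.0833333⌋ = 13 → n; lat ⌊0.9888/0.0416667⌋ = 23 → x.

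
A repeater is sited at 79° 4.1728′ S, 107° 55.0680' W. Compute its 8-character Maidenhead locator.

DB60aw93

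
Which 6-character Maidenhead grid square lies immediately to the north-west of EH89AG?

EH79xh

Longitude subsquare a = 0; −1 → -1, wraps to 23 = x, carry into square.
Longitude square 8; −1 → 7.
Latitude subsquare g = 6; +1 → 7 = h.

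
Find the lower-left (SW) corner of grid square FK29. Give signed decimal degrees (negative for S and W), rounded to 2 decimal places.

Field F=5, K=10: +5·20° lon, +10·10° lat → SW at lon -80°, lat 10°.
Square 2, 9: +2·2° lon, +9·1° lat → SW at lon -76°, lat 19°.
latitude 19.00, longitude -76.00.

19.00, -76.00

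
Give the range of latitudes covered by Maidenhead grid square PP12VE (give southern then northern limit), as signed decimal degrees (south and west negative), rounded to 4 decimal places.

62.1667, 62.2083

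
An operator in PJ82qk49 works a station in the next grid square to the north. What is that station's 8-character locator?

PJ82ql40

Latitude extended square 9; +1 → 10, wraps to 0, carry into subsquare.
Latitude subsquare k = 10; +1 → 11 = l.
The longitude characters are unchanged.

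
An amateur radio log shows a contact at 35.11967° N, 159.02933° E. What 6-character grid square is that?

Shift to the Maidenhead origin (180°W, 90°S): lon 339.0293, lat 125.1197.
Field: lon ⌊339.0293/20⌋ = 16 → Q; lat ⌊125.1197/10⌋ = 12 → M.
Square: lon ⌊19.0293/2⌋ = 9; lat ⌊5.1197/1⌋ = 5.
Subsquare: lon ⌊1.0293/0.0833333⌋ = 12 → m; lat ⌊0.1197/0.0416667⌋ = 2 → c.

QM95mc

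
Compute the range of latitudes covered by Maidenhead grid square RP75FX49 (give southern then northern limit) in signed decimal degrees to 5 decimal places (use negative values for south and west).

65.99583, 66.00000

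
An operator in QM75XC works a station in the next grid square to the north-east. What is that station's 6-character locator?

QM85ad

Longitude subsquare x = 23; +1 → 24, wraps to 0 = a, carry into square.
Longitude square 7; +1 → 8.
Latitude subsquare c = 2; +1 → 3 = d.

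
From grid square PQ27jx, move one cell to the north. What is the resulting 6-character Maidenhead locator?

PQ28ja

Latitude subsquare x = 23; +1 → 24, wraps to 0 = a, carry into square.
Latitude square 7; +1 → 8.
The longitude characters are unchanged.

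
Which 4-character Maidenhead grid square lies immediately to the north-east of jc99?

Longitude square 9; +1 → 10, wraps to 0, carry into field.
Longitude field J = 9; +1 → 10 = K.
Latitude square 9; +1 → 10, wraps to 0, carry into field.
Latitude field C = 2; +1 → 3 = D.

KD00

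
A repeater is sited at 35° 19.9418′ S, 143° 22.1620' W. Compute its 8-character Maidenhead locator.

BF84hq50

Offset from 180°W / 90°S: lon 36.63063°, lat 54.66764°.
Field (20°×10°, letters A–R): lon ⌊36.63063/20⌋ = 1 → B; lat ⌊54.66764/10⌋ = 5 → F.
Square (2°×1°, digits 0–9): lon ⌊16.63063/2⌋ = 8; lat ⌊4.66764/1⌋ = 4.
Subsquare (5′×2.5′, letters a–x): lon ⌊0.63063/0.0833333⌋ = 7 → h; lat ⌊0.66764/0.0416667⌋ = 16 → q.
Extended square (30″×15″, digits 0–9): lon ⌊0.04730/0.00833333⌋ = 5; lat ⌊0.00097/0.00416667⌋ = 0.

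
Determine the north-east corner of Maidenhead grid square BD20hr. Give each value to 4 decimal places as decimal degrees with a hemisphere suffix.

Field B=1, D=3: +1·20° lon, +3·10° lat → SW at lon -160°, lat -60°.
Square 2, 0: +2·2° lon, +0·1° lat → SW at lon -156°, lat -60°.
Subsquare h=7, r=17: +7·0.0833333° lon, +17·0.0416667° lat → SW at lon -155.417°, lat -59.2917°.
Cell spans 0.0833333° lon × 0.0416667° lat. NE corner is SW corner plus one full cell.
latitude 59.2500° S, longitude 155.3333° W.

59.2500° S, 155.3333° W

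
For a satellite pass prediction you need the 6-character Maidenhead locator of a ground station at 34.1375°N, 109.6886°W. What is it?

DM54dd

Shift to the Maidenhead origin (180°W, 90°S): lon 70.3114, lat 124.1375.
Field (20°×10°, letters A–R): 70.3114/20 → 3 → D, 124.1375/10 → 12 → M; chars DM.
Square (2°×1°, digits 0–9): 10.3114/2 → 5, 4.1375/1 → 4; chars 54.
Subsquare (5′×2.5′, letters a–x): 0.3114/0.0833333 → 3 → d, 0.1375/0.0416667 → 3 → d; chars dd.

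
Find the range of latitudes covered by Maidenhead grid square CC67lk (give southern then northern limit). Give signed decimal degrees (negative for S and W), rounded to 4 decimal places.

-62.5833, -62.5417

Field C=2, C=2: +2·20° lon, +2·10° lat → SW at lon -140°, lat -70°.
Square 6, 7: +6·2° lon, +7·1° lat → SW at lon -128°, lat -63°.
Subsquare l=11, k=10: +11·0.0833333° lon, +10·0.0416667° lat → SW at lon -127.083°, lat -62.5833°.
Cell spans 0.0833333° lon × 0.0416667° lat.
south -62.5833, north -62.5417.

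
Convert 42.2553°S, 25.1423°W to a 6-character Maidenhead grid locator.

HE77kr

Shift to the Maidenhead origin (180°W, 90°S): lon 154.8577, lat 47.7447.
Field: 154.8577/20 → 7 → H, 47.7447/10 → 4 → E; chars HE.
Square: 14.8577/2 → 7, 7.7447/1 → 7; chars 77.
Subsquare: 0.8577/0.0833333 → 10 → k, 0.7447/0.0416667 → 17 → r; chars kr.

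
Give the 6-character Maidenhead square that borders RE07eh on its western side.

RE07dh

Longitude subsquare e = 4; −1 → 3 = d.
The latitude characters are unchanged.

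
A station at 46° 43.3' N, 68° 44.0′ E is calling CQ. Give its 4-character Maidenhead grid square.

Add 180° to longitude and 90° to latitude: 248.73, 136.72.
Field: 248.73/20 → 12 → M, 136.72/10 → 13 → N; chars MN.
Square: 8.73/2 → 4, 6.72/1 → 6; chars 46.

MN46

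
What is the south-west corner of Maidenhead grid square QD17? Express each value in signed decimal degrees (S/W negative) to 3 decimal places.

-53.000, 142.000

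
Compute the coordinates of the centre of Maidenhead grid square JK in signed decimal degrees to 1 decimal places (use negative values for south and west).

Field J=9, K=10: +9·20° lon, +10·10° lat → SW at lon 0°, lat 10°.
Cell spans 20° lon × 10° lat. Centre is SW corner plus half of each.
latitude 15.0, longitude 10.0.

15.0, 10.0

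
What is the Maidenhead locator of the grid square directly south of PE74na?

PE73nx

Latitude subsquare a = 0; −1 → -1, wraps to 23 = x, carry into square.
Latitude square 4; −1 → 3.
The longitude characters are unchanged.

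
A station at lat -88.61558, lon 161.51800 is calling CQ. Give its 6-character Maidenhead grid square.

RA01sj

Add 180° to longitude and 90° to latitude: 341.5180, 1.3844.
Field (20°×10°, letters A–R): 341.5180/20 → 17 → R, 1.3844/10 → 0 → A; chars RA.
Square (2°×1°, digits 0–9): 1.5180/2 → 0, 1.3844/1 → 1; chars 01.
Subsquare (5′×2.5′, letters a–x): 1.5180/0.0833333 → 18 → s, 0.3844/0.0416667 → 9 → j; chars sj.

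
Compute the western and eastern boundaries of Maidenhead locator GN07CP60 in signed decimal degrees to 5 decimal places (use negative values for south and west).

-59.78333, -59.77500

Field G=6, N=13: +6·20° lon, +13·10° lat → SW at lon -60°, lat 40°.
Square 0, 7: +0·2° lon, +7·1° lat → SW at lon -60°, lat 47°.
Subsquare c=2, p=15: +2·0.0833333° lon, +15·0.0416667° lat → SW at lon -59.8333°, lat 47.625°.
Extended square 6, 0: +6·0.00833333° lon, +0·0.00416667° lat → SW at lon -59.7833°, lat 47.625°.
Cell spans 0.00833333° lon × 0.00416667° lat.
west -59.78333, east -59.77500.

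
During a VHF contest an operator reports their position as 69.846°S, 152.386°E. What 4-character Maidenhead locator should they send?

QC60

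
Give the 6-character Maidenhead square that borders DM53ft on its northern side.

DM53fu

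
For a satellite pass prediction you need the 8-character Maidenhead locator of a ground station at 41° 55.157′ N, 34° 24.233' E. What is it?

KN71ew80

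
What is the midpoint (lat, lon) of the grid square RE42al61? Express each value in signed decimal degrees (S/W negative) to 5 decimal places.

-47.53542, 168.05417

Field R=17, E=4: +17·20° lon, +4·10° lat → SW at lon 160°, lat -50°.
Square 4, 2: +4·2° lon, +2·1° lat → SW at lon 168°, lat -48°.
Subsquare a=0, l=11: +0·0.0833333° lon, +11·0.0416667° lat → SW at lon 168°, lat -47.5417°.
Extended square 6, 1: +6·0.00833333° lon, +1·0.00416667° lat → SW at lon 168.05°, lat -47.5375°.
Cell spans 0.00833333° lon × 0.00416667° lat. Centre is SW corner plus half of each.
latitude -47.53542, longitude 168.05417.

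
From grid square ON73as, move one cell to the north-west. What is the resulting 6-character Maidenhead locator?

ON63xt

Longitude subsquare a = 0; −1 → -1, wraps to 23 = x, carry into square.
Longitude square 7; −1 → 6.
Latitude subsquare s = 18; +1 → 19 = t.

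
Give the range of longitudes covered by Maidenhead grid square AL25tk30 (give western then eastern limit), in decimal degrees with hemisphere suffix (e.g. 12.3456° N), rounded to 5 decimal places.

174.39167° W, 174.38333° W

Field A=0, L=11: +0·20° lon, +11·10° lat → SW at lon -180°, lat 20°.
Square 2, 5: +2·2° lon, +5·1° lat → SW at lon -176°, lat 25°.
Subsquare t=19, k=10: +19·0.0833333° lon, +10·0.0416667° lat → SW at lon -174.417°, lat 25.4167°.
Extended square 3, 0: +3·0.00833333° lon, +0·0.00416667° lat → SW at lon -174.392°, lat 25.4167°.
Cell spans 0.00833333° lon × 0.00416667° lat.
west 174.39167° W, east 174.38333° W.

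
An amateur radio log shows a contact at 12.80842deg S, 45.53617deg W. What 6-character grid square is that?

GH77fe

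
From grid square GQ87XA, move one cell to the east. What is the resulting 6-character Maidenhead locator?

Longitude subsquare x = 23; +1 → 24, wraps to 0 = a, carry into square.
Longitude square 8; +1 → 9.
The latitude characters are unchanged.

GQ97aa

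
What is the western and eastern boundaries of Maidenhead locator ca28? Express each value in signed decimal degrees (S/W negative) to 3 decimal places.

Field C=2, A=0: +2·20° lon, +0·10° lat → SW at lon -140°, lat -90°.
Square 2, 8: +2·2° lon, +8·1° lat → SW at lon -136°, lat -82°.
Cell spans 2° lon × 1° lat.
west -136.000, east -134.000.

-136.000, -134.000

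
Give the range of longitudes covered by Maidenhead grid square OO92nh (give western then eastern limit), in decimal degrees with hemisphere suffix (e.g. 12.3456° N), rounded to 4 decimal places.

119.0833° E, 119.1667° E

Field O=14, O=14: +14·20° lon, +14·10° lat → SW at lon 100°, lat 50°.
Square 9, 2: +9·2° lon, +2·1° lat → SW at lon 118°, lat 52°.
Subsquare n=13, h=7: +13·0.0833333° lon, +7·0.0416667° lat → SW at lon 119.083°, lat 52.2917°.
Cell spans 0.0833333° lon × 0.0416667° lat.
west 119.0833° E, east 119.1667° E.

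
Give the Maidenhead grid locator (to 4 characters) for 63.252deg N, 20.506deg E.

KP03

Shift to the Maidenhead origin (180°W, 90°S): lon 200.51, lat 153.25.
Field: 200.51/20 → 10 → K, 153.25/10 → 15 → P; chars KP.
Square: 0.51/2 → 0, 3.25/1 → 3; chars 03.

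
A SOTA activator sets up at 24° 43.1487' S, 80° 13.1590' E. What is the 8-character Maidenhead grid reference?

NG05cg67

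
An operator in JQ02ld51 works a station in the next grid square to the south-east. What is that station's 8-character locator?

JQ02ld60

Longitude extended square 5; +1 → 6.
Latitude extended square 1; −1 → 0.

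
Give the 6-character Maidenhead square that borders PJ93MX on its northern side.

Latitude subsquare x = 23; +1 → 24, wraps to 0 = a, carry into square.
Latitude square 3; +1 → 4.
The longitude characters are unchanged.

PJ94ma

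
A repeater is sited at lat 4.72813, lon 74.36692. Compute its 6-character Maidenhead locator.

Add 180° to longitude and 90° to latitude: 254.3669, 94.7281.
Field: lon ⌊254.3669/20⌋ = 12 → M; lat ⌊94.7281/10⌋ = 9 → J.
Square: lon ⌊14.3669/2⌋ = 7; lat ⌊4.7281/1⌋ = 4.
Subsquare: lon ⌊0.3669/0.0833333⌋ = 4 → e; lat ⌊0.7281/0.0416667⌋ = 17 → r.

MJ74er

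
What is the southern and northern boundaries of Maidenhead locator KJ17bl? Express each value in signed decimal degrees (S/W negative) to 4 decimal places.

Field K=10, J=9: +10·20° lon, +9·10° lat → SW at lon 20°, lat 0°.
Square 1, 7: +1·2° lon, +7·1° lat → SW at lon 22°, lat 7°.
Subsquare b=1, l=11: +1·0.0833333° lon, +11·0.0416667° lat → SW at lon 22.0833°, lat 7.45833°.
Cell spans 0.0833333° lon × 0.0416667° lat.
south 7.4583, north 7.5000.

7.4583, 7.5000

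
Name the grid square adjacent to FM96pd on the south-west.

FM96oc

Longitude subsquare p = 15; −1 → 14 = o.
Latitude subsquare d = 3; −1 → 2 = c.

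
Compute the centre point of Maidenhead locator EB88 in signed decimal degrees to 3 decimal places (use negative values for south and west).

Field E=4, B=1: +4·20° lon, +1·10° lat → SW at lon -100°, lat -80°.
Square 8, 8: +8·2° lon, +8·1° lat → SW at lon -84°, lat -72°.
Cell spans 2° lon × 1° lat. Centre is SW corner plus half of each.
latitude -71.500, longitude -83.000.

-71.500, -83.000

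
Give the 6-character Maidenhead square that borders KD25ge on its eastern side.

Longitude subsquare g = 6; +1 → 7 = h.
The latitude characters are unchanged.

KD25he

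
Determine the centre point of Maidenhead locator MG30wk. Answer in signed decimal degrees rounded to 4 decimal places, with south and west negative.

-29.5625, 67.8750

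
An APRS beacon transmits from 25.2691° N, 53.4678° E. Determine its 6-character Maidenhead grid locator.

LL65rg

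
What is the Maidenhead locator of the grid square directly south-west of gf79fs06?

GF79es95

Longitude extended square 0; −1 → -1, wraps to 9, carry into subsquare.
Longitude subsquare f = 5; −1 → 4 = e.
Latitude extended square 6; −1 → 5.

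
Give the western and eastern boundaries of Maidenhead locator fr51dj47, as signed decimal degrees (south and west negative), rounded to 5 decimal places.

Field F=5, R=17: +5·20° lon, +17·10° lat → SW at lon -80°, lat 80°.
Square 5, 1: +5·2° lon, +1·1° lat → SW at lon -70°, lat 81°.
Subsquare d=3, j=9: +3·0.0833333° lon, +9·0.0416667° lat → SW at lon -69.75°, lat 81.375°.
Extended square 4, 7: +4·0.00833333° lon, +7·0.00416667° lat → SW at lon -69.7167°, lat 81.4042°.
Cell spans 0.00833333° lon × 0.00416667° lat.
west -69.71667, east -69.70833.

-69.71667, -69.70833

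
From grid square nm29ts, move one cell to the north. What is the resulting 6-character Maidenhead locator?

NM29tt

Latitude subsquare s = 18; +1 → 19 = t.
The longitude characters are unchanged.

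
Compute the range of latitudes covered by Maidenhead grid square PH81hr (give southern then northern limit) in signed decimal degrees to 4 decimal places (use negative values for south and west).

-18.2917, -18.2500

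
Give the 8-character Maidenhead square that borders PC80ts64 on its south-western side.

Longitude extended square 6; −1 → 5.
Latitude extended square 4; −1 → 3.

PC80ts53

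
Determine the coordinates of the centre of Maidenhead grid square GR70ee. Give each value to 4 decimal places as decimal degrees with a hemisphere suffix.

80.1875° N, 45.6250° W

Field G=6, R=17: +6·20° lon, +17·10° lat → SW at lon -60°, lat 80°.
Square 7, 0: +7·2° lon, +0·1° lat → SW at lon -46°, lat 80°.
Subsquare e=4, e=4: +4·0.0833333° lon, +4·0.0416667° lat → SW at lon -45.6667°, lat 80.1667°.
Cell spans 0.0833333° lon × 0.0416667° lat. Centre is SW corner plus half of each.
latitude 80.1875° N, longitude 45.6250° W.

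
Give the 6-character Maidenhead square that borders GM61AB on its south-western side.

GM51xa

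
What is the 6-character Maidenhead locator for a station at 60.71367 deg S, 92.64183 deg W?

EC39qg

Add 180° to longitude and 90° to latitude: 87.3582, 29.2863.
Field (20°×10°, letters A–R): 87.3582/20 → 4 → E, 29.2863/10 → 2 → C; chars EC.
Square (2°×1°, digits 0–9): 7.3582/2 → 3, 9.2863/1 → 9; chars 39.
Subsquare (5′×2.5′, letters a–x): 1.3582/0.0833333 → 16 → q, 0.2863/0.0416667 → 6 → g; chars qg.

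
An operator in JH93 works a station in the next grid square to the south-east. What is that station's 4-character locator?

KH02

Longitude square 9; +1 → 10, wraps to 0, carry into field.
Longitude field J = 9; +1 → 10 = K.
Latitude square 3; −1 → 2.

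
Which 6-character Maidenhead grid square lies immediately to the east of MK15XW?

MK25aw

Longitude subsquare x = 23; +1 → 24, wraps to 0 = a, carry into square.
Longitude square 1; +1 → 2.
The latitude characters are unchanged.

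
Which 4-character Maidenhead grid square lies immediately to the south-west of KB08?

Longitude square 0; −1 → -1, wraps to 9, carry into field.
Longitude field K = 10; −1 → 9 = J.
Latitude square 8; −1 → 7.

JB97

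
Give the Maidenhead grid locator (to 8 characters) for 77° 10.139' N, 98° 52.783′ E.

Offset from 180°W / 90°S: lon 278.87972°, lat 167.16898°.
Field: lon ⌊278.87972/20⌋ = 13 → N; lat ⌊167.16898/10⌋ = 16 → Q.
Square: lon ⌊18.87972/2⌋ = 9; lat ⌊7.16898/1⌋ = 7.
Subsquare: lon ⌊0.87972/0.0833333⌋ = 10 → k; lat ⌊0.16898/0.0416667⌋ = 4 → e.
Extended square: lon ⌊0.04638/0.00833333⌋ = 5; lat ⌊0.00232/0.00416667⌋ = 0.

NQ97ke50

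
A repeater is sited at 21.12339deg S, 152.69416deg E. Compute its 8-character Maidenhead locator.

Offset from 180°W / 90°S: lon 332.69416°, lat 68.87661°.
Field (20°×10°, letters A–R): lon ⌊332.69416/20⌋ = 16 → Q; lat ⌊68.87661/10⌋ = 6 → G.
Square (2°×1°, digits 0–9): lon ⌊12.69416/2⌋ = 6; lat ⌊8.87661/1⌋ = 8.
Subsquare (5′×2.5′, letters a–x): lon ⌊0.69416/0.0833333⌋ = 8 → i; lat ⌊0.87661/0.0416667⌋ = 21 → v.
Extended square (30″×15″, digits 0–9): lon ⌊0.02749/0.00833333⌋ = 3; lat ⌊0.00161/0.00416667⌋ = 0.

QG68iv30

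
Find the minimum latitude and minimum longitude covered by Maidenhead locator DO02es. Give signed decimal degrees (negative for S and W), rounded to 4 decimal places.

Field D=3, O=14: +3·20° lon, +14·10° lat → SW at lon -120°, lat 50°.
Square 0, 2: +0·2° lon, +2·1° lat → SW at lon -120°, lat 52°.
Subsquare e=4, s=18: +4·0.0833333° lon, +18·0.0416667° lat → SW at lon -119.667°, lat 52.75°.
latitude 52.7500, longitude -119.6667.

52.7500, -119.6667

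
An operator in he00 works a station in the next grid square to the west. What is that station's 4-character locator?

GE90

Longitude square 0; −1 → -1, wraps to 9, carry into field.
Longitude field H = 7; −1 → 6 = G.
The latitude characters are unchanged.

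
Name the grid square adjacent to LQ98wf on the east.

LQ98xf

Longitude subsquare w = 22; +1 → 23 = x.
The latitude characters are unchanged.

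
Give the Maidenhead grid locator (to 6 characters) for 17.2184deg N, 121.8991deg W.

CK97bf

Offset from 180°W / 90°S: lon 58.1009°, lat 107.2184°.
Field (20°×10°, letters A–R): lon ⌊58.1009/20⌋ = 2 → C; lat ⌊107.2184/10⌋ = 10 → K.
Square (2°×1°, digits 0–9): lon ⌊18.1009/2⌋ = 9; lat ⌊7.2184/1⌋ = 7.
Subsquare (5′×2.5′, letters a–x): lon ⌊0.1009/0.0833333⌋ = 1 → b; lat ⌊0.2184/0.0416667⌋ = 5 → f.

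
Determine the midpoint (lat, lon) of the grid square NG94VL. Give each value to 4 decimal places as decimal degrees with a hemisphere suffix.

25.5208° S, 99.7917° E

Field N=13, G=6: +13·20° lon, +6·10° lat → SW at lon 80°, lat -30°.
Square 9, 4: +9·2° lon, +4·1° lat → SW at lon 98°, lat -26°.
Subsquare v=21, l=11: +21·0.0833333° lon, +11·0.0416667° lat → SW at lon 99.75°, lat -25.5417°.
Cell spans 0.0833333° lon × 0.0416667° lat. Centre is SW corner plus half of each.
latitude 25.5208° S, longitude 99.7917° E.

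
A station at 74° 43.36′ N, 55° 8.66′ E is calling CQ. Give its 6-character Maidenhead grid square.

LQ74nr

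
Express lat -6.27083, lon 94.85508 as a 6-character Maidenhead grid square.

NI73kr

Shift to the Maidenhead origin (180°W, 90°S): lon 274.8551, lat 83.7292.
Field: 274.8551/20 → 13 → N, 83.7292/10 → 8 → I; chars NI.
Square: 14.8551/2 → 7, 3.7292/1 → 3; chars 73.
Subsquare: 0.8551/0.0833333 → 10 → k, 0.7292/0.0416667 → 17 → r; chars kr.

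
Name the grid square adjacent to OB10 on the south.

OA19

Latitude square 0; −1 → -1, wraps to 9, carry into field.
Latitude field B = 1; −1 → 0 = A.
The longitude characters are unchanged.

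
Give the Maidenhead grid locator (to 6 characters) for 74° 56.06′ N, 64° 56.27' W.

FQ74mw

Shift to the Maidenhead origin (180°W, 90°S): lon 115.0622, lat 164.9343.
Field: 115.0622/20 → 5 → F, 164.9343/10 → 16 → Q; chars FQ.
Square: 15.0622/2 → 7, 4.9343/1 → 4; chars 74.
Subsquare: 1.0622/0.0833333 → 12 → m, 0.9343/0.0416667 → 22 → w; chars mw.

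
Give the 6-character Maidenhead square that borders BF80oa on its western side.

Longitude subsquare o = 14; −1 → 13 = n.
The latitude characters are unchanged.

BF80na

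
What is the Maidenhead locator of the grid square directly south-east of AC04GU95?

AC04hu04

Longitude extended square 9; +1 → 10, wraps to 0, carry into subsquare.
Longitude subsquare g = 6; +1 → 7 = h.
Latitude extended square 5; −1 → 4.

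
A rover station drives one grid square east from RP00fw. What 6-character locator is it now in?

RP00gw

Longitude subsquare f = 5; +1 → 6 = g.
The latitude characters are unchanged.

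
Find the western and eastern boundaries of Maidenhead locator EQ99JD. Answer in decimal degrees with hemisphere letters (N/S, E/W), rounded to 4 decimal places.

Field E=4, Q=16: +4·20° lon, +16·10° lat → SW at lon -100°, lat 70°.
Square 9, 9: +9·2° lon, +9·1° lat → SW at lon -82°, lat 79°.
Subsquare j=9, d=3: +9·0.0833333° lon, +3·0.0416667° lat → SW at lon -81.25°, lat 79.125°.
Cell spans 0.0833333° lon × 0.0416667° lat.
west 81.2500° W, east 81.1667° W.

81.2500° W, 81.1667° W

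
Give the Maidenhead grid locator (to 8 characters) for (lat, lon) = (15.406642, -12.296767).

IK35uj47

Add 180° to longitude and 90° to latitude: 167.70323, 105.40664.
Field (20°×10°, letters A–R): lon ⌊167.70323/20⌋ = 8 → I; lat ⌊105.40664/10⌋ = 10 → K.
Square (2°×1°, digits 0–9): lon ⌊7.70323/2⌋ = 3; lat ⌊5.40664/1⌋ = 5.
Subsquare (5′×2.5′, letters a–x): lon ⌊1.70323/0.0833333⌋ = 20 → u; lat ⌊0.40664/0.0416667⌋ = 9 → j.
Extended square (30″×15″, digits 0–9): lon ⌊0.03657/0.00833333⌋ = 4; lat ⌊0.03164/0.00416667⌋ = 7.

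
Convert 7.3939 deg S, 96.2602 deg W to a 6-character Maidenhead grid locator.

EI12uo

Offset from 180°W / 90°S: lon 83.7398°, lat 82.6061°.
Field (20°×10°, letters A–R): 83.7398/20 → 4 → E, 82.6061/10 → 8 → I; chars EI.
Square (2°×1°, digits 0–9): 3.7398/2 → 1, 2.6061/1 → 2; chars 12.
Subsquare (5′×2.5′, letters a–x): 1.7398/0.0833333 → 20 → u, 0.6061/0.0416667 → 14 → o; chars uo.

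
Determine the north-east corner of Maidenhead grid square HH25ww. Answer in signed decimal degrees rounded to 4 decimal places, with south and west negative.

Field H=7, H=7: +7·20° lon, +7·10° lat → SW at lon -40°, lat -20°.
Square 2, 5: +2·2° lon, +5·1° lat → SW at lon -36°, lat -15°.
Subsquare w=22, w=22: +22·0.0833333° lon, +22·0.0416667° lat → SW at lon -34.1667°, lat -14.0833°.
Cell spans 0.0833333° lon × 0.0416667° lat. NE corner is SW corner plus one full cell.
latitude -14.0417, longitude -34.0833.

-14.0417, -34.0833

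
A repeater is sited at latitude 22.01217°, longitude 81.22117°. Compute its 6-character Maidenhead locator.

NL02oa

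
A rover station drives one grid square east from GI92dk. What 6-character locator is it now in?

GI92ek

Longitude subsquare d = 3; +1 → 4 = e.
The latitude characters are unchanged.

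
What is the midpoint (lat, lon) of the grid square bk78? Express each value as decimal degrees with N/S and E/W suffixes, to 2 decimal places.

18.50° N, 145.00° W

Field B=1, K=10: +1·20° lon, +10·10° lat → SW at lon -160°, lat 10°.
Square 7, 8: +7·2° lon, +8·1° lat → SW at lon -146°, lat 18°.
Cell spans 2° lon × 1° lat. Centre is SW corner plus half of each.
latitude 18.50° N, longitude 145.00° W.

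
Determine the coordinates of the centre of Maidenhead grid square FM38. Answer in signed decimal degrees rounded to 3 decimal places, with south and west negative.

Field F=5, M=12: +5·20° lon, +12·10° lat → SW at lon -80°, lat 30°.
Square 3, 8: +3·2° lon, +8·1° lat → SW at lon -74°, lat 38°.
Cell spans 2° lon × 1° lat. Centre is SW corner plus half of each.
latitude 38.500, longitude -73.000.

38.500, -73.000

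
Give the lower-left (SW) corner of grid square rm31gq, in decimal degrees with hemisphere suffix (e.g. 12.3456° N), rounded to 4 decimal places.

Field R=17, M=12: +17·20° lon, +12·10° lat → SW at lon 160°, lat 30°.
Square 3, 1: +3·2° lon, +1·1° lat → SW at lon 166°, lat 31°.
Subsquare g=6, q=16: +6·0.0833333° lon, +16·0.0416667° lat → SW at lon 166.5°, lat 31.6667°.
latitude 31.6667° N, longitude 166.5000° E.

31.6667° N, 166.5000° E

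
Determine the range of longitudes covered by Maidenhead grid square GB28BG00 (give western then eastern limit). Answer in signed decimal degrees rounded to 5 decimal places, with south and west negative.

-55.91667, -55.90833

Field G=6, B=1: +6·20° lon, +1·10° lat → SW at lon -60°, lat -80°.
Square 2, 8: +2·2° lon, +8·1° lat → SW at lon -56°, lat -72°.
Subsquare b=1, g=6: +1·0.0833333° lon, +6·0.0416667° lat → SW at lon -55.9167°, lat -71.75°.
Extended square 0, 0: +0·0.00833333° lon, +0·0.00416667° lat → SW at lon -55.9167°, lat -71.75°.
Cell spans 0.00833333° lon × 0.00416667° lat.
west -55.91667, east -55.90833.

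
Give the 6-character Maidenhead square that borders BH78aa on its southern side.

Latitude subsquare a = 0; −1 → -1, wraps to 23 = x, carry into square.
Latitude square 8; −1 → 7.
The longitude characters are unchanged.

BH77ax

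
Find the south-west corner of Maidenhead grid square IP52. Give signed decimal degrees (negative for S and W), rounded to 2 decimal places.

62.00, -10.00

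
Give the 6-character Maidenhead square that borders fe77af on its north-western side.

Longitude subsquare a = 0; −1 → -1, wraps to 23 = x, carry into square.
Longitude square 7; −1 → 6.
Latitude subsquare f = 5; +1 → 6 = g.

FE67xg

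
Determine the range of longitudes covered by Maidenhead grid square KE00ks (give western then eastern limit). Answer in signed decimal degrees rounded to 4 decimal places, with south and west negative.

20.8333, 20.9167

Field K=10, E=4: +10·20° lon, +4·10° lat → SW at lon 20°, lat -50°.
Square 0, 0: +0·2° lon, +0·1° lat → SW at lon 20°, lat -50°.
Subsquare k=10, s=18: +10·0.0833333° lon, +18·0.0416667° lat → SW at lon 20.8333°, lat -49.25°.
Cell spans 0.0833333° lon × 0.0416667° lat.
west 20.8333, east 20.9167.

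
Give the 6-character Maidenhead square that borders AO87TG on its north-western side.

AO87sh

Longitude subsquare t = 19; −1 → 18 = s.
Latitude subsquare g = 6; +1 → 7 = h.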